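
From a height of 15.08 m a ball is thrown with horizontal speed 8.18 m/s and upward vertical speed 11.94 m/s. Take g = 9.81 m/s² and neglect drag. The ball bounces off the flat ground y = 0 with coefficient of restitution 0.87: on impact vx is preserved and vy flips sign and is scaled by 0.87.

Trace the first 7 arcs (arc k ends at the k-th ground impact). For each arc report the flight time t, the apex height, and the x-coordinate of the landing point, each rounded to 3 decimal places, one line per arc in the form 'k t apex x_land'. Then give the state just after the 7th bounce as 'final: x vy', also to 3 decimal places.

Arc 1: start y=15.080, vy=11.940 → t=3.352, apex=22.346, x_land=27.416, impact vy=-20.939
  bounce: vy ← 0.87·20.939 = 18.217
Arc 2: start y=0.000, vy=18.217 → t=3.714, apex=16.914, x_land=57.796, impact vy=-18.217
  bounce: vy ← 0.87·18.217 = 15.849
Arc 3: start y=0.000, vy=15.849 → t=3.231, apex=12.802, x_land=84.226, impact vy=-15.849
  bounce: vy ← 0.87·15.849 = 13.788
Arc 4: start y=0.000, vy=13.788 → t=2.811, apex=9.690, x_land=107.221, impact vy=-13.788
  bounce: vy ← 0.87·13.788 = 11.996
Arc 5: start y=0.000, vy=11.996 → t=2.446, apex=7.334, x_land=127.226, impact vy=-11.996
  bounce: vy ← 0.87·11.996 = 10.436
Arc 6: start y=0.000, vy=10.436 → t=2.128, apex=5.551, x_land=144.630, impact vy=-10.436
  bounce: vy ← 0.87·10.436 = 9.080
Arc 7: start y=0.000, vy=9.080 → t=1.851, apex=4.202, x_land=159.772, impact vy=-9.080
  bounce: vy ← 0.87·9.080 = 7.899

1 3.352 22.346 27.416
2 3.714 16.914 57.796
3 3.231 12.802 84.226
4 2.811 9.690 107.221
5 2.446 7.334 127.226
6 2.128 5.551 144.630
7 1.851 4.202 159.772
final: 159.772 7.899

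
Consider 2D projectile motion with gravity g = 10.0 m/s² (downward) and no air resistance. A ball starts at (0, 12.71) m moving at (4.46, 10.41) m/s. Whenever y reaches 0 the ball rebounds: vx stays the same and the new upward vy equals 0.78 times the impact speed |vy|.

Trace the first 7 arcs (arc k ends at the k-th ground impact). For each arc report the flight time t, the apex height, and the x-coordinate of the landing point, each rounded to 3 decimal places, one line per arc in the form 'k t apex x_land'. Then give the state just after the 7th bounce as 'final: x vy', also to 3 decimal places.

1 2.945 18.128 13.135
2 2.970 11.029 26.383
3 2.317 6.710 36.717
4 1.807 4.083 44.777
5 1.410 2.484 51.064
6 1.100 1.511 55.968
7 0.858 0.919 59.793
final: 59.793 3.345

Arc 1: start y=12.710, vy=10.410 → t=2.945, apex=18.128, x_land=13.135, impact vy=-19.041
  bounce: vy ← 0.78·19.041 = 14.852
Arc 2: start y=0.000, vy=14.852 → t=2.970, apex=11.029, x_land=26.383, impact vy=-14.852
  bounce: vy ← 0.78·14.852 = 11.585
Arc 3: start y=0.000, vy=11.585 → t=2.317, apex=6.710, x_land=36.717, impact vy=-11.585
  bounce: vy ← 0.78·11.585 = 9.036
Arc 4: start y=0.000, vy=9.036 → t=1.807, apex=4.083, x_land=44.777, impact vy=-9.036
  bounce: vy ← 0.78·9.036 = 7.048
Arc 5: start y=0.000, vy=7.048 → t=1.410, apex=2.484, x_land=51.064, impact vy=-7.048
  bounce: vy ← 0.78·7.048 = 5.498
Arc 6: start y=0.000, vy=5.498 → t=1.100, apex=1.511, x_land=55.968, impact vy=-5.498
  bounce: vy ← 0.78·5.498 = 4.288
Arc 7: start y=0.000, vy=4.288 → t=0.858, apex=0.919, x_land=59.793, impact vy=-4.288
  bounce: vy ← 0.78·4.288 = 3.345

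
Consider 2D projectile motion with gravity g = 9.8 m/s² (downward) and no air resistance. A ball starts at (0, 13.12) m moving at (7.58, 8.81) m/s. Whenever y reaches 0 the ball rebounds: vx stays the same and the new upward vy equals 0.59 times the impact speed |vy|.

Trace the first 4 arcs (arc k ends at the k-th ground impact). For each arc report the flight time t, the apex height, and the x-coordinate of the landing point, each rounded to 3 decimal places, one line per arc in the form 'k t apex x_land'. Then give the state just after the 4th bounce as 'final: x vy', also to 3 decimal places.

1 2.766 17.080 20.966
2 2.203 5.946 37.665
3 1.300 2.070 47.518
4 0.767 0.720 53.331
final: 53.331 2.217

Arc 1: start y=13.120, vy=8.810 → t=2.766, apex=17.080, x_land=20.966, impact vy=-18.297
  bounce: vy ← 0.59·18.297 = 10.795
Arc 2: start y=0.000, vy=10.795 → t=2.203, apex=5.946, x_land=37.665, impact vy=-10.795
  bounce: vy ← 0.59·10.795 = 6.369
Arc 3: start y=0.000, vy=6.369 → t=1.300, apex=2.070, x_land=47.518, impact vy=-6.369
  bounce: vy ← 0.59·6.369 = 3.758
Arc 4: start y=0.000, vy=3.758 → t=0.767, apex=0.720, x_land=53.331, impact vy=-3.758
  bounce: vy ← 0.59·3.758 = 2.217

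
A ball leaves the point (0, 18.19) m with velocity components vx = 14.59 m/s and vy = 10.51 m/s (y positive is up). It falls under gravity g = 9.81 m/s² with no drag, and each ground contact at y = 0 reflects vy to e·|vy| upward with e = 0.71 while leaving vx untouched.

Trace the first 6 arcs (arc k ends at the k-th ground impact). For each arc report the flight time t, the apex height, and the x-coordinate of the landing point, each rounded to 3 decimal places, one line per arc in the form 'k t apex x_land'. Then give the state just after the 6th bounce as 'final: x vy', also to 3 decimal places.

Arc 1: start y=18.190, vy=10.510 → t=3.275, apex=23.820, x_land=47.783, impact vy=-21.618
  bounce: vy ← 0.71·21.618 = 15.349
Arc 2: start y=0.000, vy=15.349 → t=3.129, apex=12.008, x_land=93.439, impact vy=-15.349
  bounce: vy ← 0.71·15.349 = 10.898
Arc 3: start y=0.000, vy=10.898 → t=2.222, apex=6.053, x_land=125.854, impact vy=-10.898
  bounce: vy ← 0.71·10.898 = 7.737
Arc 4: start y=0.000, vy=7.737 → t=1.577, apex=3.051, x_land=148.869, impact vy=-7.737
  bounce: vy ← 0.71·7.737 = 5.494
Arc 5: start y=0.000, vy=5.494 → t=1.120, apex=1.538, x_land=165.210, impact vy=-5.494
  bounce: vy ← 0.71·5.494 = 3.900
Arc 6: start y=0.000, vy=3.900 → t=0.795, apex=0.775, x_land=176.812, impact vy=-3.900
  bounce: vy ← 0.71·3.900 = 2.769

1 3.275 23.820 47.783
2 3.129 12.008 93.439
3 2.222 6.053 125.854
4 1.577 3.051 148.869
5 1.120 1.538 165.210
6 0.795 0.775 176.812
final: 176.812 2.769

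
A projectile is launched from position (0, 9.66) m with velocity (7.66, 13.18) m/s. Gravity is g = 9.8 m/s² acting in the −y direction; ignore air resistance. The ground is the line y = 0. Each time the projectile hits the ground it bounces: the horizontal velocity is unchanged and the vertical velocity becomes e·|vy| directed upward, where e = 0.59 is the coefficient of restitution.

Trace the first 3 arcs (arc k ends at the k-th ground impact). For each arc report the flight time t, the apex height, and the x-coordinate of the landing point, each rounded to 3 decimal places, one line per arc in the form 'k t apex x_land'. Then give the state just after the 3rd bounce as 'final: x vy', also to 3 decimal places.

Arc 1: start y=9.660, vy=13.180 → t=3.289, apex=18.523, x_land=25.195, impact vy=-19.054
  bounce: vy ← 0.59·19.054 = 11.242
Arc 2: start y=0.000, vy=11.242 → t=2.294, apex=6.448, x_land=42.769, impact vy=-11.242
  bounce: vy ← 0.59·11.242 = 6.633
Arc 3: start y=0.000, vy=6.633 → t=1.354, apex=2.244, x_land=53.137, impact vy=-6.633
  bounce: vy ← 0.59·6.633 = 3.913

1 3.289 18.523 25.195
2 2.294 6.448 42.769
3 1.354 2.244 53.137
final: 53.137 3.913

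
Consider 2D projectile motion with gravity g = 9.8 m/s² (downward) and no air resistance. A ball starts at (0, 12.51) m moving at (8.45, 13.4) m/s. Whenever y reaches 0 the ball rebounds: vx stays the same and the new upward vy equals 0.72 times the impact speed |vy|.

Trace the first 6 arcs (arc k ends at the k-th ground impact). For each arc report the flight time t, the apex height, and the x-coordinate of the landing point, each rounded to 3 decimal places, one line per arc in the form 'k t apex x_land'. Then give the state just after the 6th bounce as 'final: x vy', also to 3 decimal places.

1 3.470 21.671 29.325
2 3.028 11.234 54.914
3 2.180 5.824 73.339
4 1.570 3.019 86.604
5 1.130 1.565 96.156
6 0.814 0.811 103.032
final: 103.032 2.871

Arc 1: start y=12.510, vy=13.400 → t=3.470, apex=21.671, x_land=29.325, impact vy=-20.610
  bounce: vy ← 0.72·20.610 = 14.839
Arc 2: start y=0.000, vy=14.839 → t=3.028, apex=11.234, x_land=54.914, impact vy=-14.839
  bounce: vy ← 0.72·14.839 = 10.684
Arc 3: start y=0.000, vy=10.684 → t=2.180, apex=5.824, x_land=73.339, impact vy=-10.684
  bounce: vy ← 0.72·10.684 = 7.692
Arc 4: start y=0.000, vy=7.692 → t=1.570, apex=3.019, x_land=86.604, impact vy=-7.692
  bounce: vy ← 0.72·7.692 = 5.539
Arc 5: start y=0.000, vy=5.539 → t=1.130, apex=1.565, x_land=96.156, impact vy=-5.539
  bounce: vy ← 0.72·5.539 = 3.988
Arc 6: start y=0.000, vy=3.988 → t=0.814, apex=0.811, x_land=103.032, impact vy=-3.988
  bounce: vy ← 0.72·3.988 = 2.871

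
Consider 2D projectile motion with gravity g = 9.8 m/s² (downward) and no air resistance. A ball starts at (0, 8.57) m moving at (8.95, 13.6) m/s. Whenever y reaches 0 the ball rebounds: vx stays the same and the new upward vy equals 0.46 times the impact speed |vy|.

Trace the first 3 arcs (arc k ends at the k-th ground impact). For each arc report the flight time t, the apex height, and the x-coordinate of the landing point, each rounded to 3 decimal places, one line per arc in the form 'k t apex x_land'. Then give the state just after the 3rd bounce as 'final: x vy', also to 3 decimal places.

1 3.305 18.007 29.577
2 1.764 3.810 45.362
3 0.811 0.806 52.623
final: 52.623 1.829

Arc 1: start y=8.570, vy=13.600 → t=3.305, apex=18.007, x_land=29.577, impact vy=-18.786
  bounce: vy ← 0.46·18.786 = 8.642
Arc 2: start y=0.000, vy=8.642 → t=1.764, apex=3.810, x_land=45.362, impact vy=-8.642
  bounce: vy ← 0.46·8.642 = 3.975
Arc 3: start y=0.000, vy=3.975 → t=0.811, apex=0.806, x_land=52.623, impact vy=-3.975
  bounce: vy ← 0.46·3.975 = 1.829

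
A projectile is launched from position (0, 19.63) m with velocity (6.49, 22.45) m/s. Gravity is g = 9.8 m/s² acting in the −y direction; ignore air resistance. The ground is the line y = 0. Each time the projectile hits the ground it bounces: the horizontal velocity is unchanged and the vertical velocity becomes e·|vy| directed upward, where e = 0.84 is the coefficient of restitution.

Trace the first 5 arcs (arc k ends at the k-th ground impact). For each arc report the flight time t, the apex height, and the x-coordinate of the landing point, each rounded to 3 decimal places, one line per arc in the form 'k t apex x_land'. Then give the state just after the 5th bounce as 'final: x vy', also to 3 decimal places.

1 5.333 45.344 34.610
2 5.111 31.995 67.778
3 4.293 22.576 95.639
4 3.606 15.929 119.042
5 3.029 11.240 138.701
final: 138.701 12.468

Arc 1: start y=19.630, vy=22.450 → t=5.333, apex=45.344, x_land=34.610, impact vy=-29.812
  bounce: vy ← 0.84·29.812 = 25.042
Arc 2: start y=0.000, vy=25.042 → t=5.111, apex=31.995, x_land=67.778, impact vy=-25.042
  bounce: vy ← 0.84·25.042 = 21.035
Arc 3: start y=0.000, vy=21.035 → t=4.293, apex=22.576, x_land=95.639, impact vy=-21.035
  bounce: vy ← 0.84·21.035 = 17.670
Arc 4: start y=0.000, vy=17.670 → t=3.606, apex=15.929, x_land=119.042, impact vy=-17.670
  bounce: vy ← 0.84·17.670 = 14.843
Arc 5: start y=0.000, vy=14.843 → t=3.029, apex=11.240, x_land=138.701, impact vy=-14.843
  bounce: vy ← 0.84·14.843 = 12.468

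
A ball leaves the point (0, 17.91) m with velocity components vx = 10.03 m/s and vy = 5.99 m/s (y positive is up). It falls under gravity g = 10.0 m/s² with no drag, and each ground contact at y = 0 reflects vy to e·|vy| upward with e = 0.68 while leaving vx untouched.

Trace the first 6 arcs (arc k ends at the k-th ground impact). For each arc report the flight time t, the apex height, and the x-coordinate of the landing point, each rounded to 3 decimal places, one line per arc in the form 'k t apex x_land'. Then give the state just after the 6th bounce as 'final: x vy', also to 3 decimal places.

1 2.584 19.704 25.919
2 2.700 9.111 52.998
3 1.836 4.213 71.412
4 1.248 1.948 83.933
5 0.849 0.901 92.447
6 0.577 0.417 98.237
final: 98.237 1.963

Arc 1: start y=17.910, vy=5.990 → t=2.584, apex=19.704, x_land=25.919, impact vy=-19.851
  bounce: vy ← 0.68·19.851 = 13.499
Arc 2: start y=0.000, vy=13.499 → t=2.700, apex=9.111, x_land=52.998, impact vy=-13.499
  bounce: vy ← 0.68·13.499 = 9.179
Arc 3: start y=0.000, vy=9.179 → t=1.836, apex=4.213, x_land=71.412, impact vy=-9.179
  bounce: vy ← 0.68·9.179 = 6.242
Arc 4: start y=0.000, vy=6.242 → t=1.248, apex=1.948, x_land=83.933, impact vy=-6.242
  bounce: vy ← 0.68·6.242 = 4.245
Arc 5: start y=0.000, vy=4.245 → t=0.849, apex=0.901, x_land=92.447, impact vy=-4.245
  bounce: vy ← 0.68·4.245 = 2.886
Arc 6: start y=0.000, vy=2.886 → t=0.577, apex=0.417, x_land=98.237, impact vy=-2.886
  bounce: vy ← 0.68·2.886 = 1.963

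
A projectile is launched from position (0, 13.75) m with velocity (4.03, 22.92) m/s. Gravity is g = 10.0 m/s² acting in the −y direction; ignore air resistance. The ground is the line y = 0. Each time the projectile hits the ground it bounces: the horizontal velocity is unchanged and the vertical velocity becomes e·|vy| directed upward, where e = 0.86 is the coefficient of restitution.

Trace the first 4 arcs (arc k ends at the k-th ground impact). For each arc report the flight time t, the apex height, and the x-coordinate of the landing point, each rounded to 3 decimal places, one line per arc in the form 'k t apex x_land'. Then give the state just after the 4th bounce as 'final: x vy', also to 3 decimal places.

Arc 1: start y=13.750, vy=22.920 → t=5.121, apex=40.016, x_land=20.638, impact vy=-28.290
  bounce: vy ← 0.86·28.290 = 24.329
Arc 2: start y=0.000, vy=24.329 → t=4.866, apex=29.596, x_land=40.247, impact vy=-24.329
  bounce: vy ← 0.86·24.329 = 20.923
Arc 3: start y=0.000, vy=20.923 → t=4.185, apex=21.889, x_land=57.111, impact vy=-20.923
  bounce: vy ← 0.86·20.923 = 17.994
Arc 4: start y=0.000, vy=17.994 → t=3.599, apex=16.189, x_land=71.615, impact vy=-17.994
  bounce: vy ← 0.86·17.994 = 15.475

1 5.121 40.016 20.638
2 4.866 29.596 40.247
3 4.185 21.889 57.111
4 3.599 16.189 71.615
final: 71.615 15.475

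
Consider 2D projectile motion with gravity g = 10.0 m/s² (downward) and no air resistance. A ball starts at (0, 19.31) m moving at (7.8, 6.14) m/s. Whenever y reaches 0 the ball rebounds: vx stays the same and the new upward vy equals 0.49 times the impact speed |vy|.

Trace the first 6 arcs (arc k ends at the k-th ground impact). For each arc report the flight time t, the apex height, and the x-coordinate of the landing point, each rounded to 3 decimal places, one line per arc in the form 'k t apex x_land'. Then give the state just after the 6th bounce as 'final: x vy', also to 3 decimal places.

1 2.673 21.195 20.848
2 2.018 5.089 36.587
3 0.989 1.222 44.298
4 0.484 0.293 48.077
5 0.237 0.070 49.929
6 0.116 0.017 50.836
final: 50.836 0.285

Arc 1: start y=19.310, vy=6.140 → t=2.673, apex=21.195, x_land=20.848, impact vy=-20.589
  bounce: vy ← 0.49·20.589 = 10.089
Arc 2: start y=0.000, vy=10.089 → t=2.018, apex=5.089, x_land=36.587, impact vy=-10.089
  bounce: vy ← 0.49·10.089 = 4.943
Arc 3: start y=0.000, vy=4.943 → t=0.989, apex=1.222, x_land=44.298, impact vy=-4.943
  bounce: vy ← 0.49·4.943 = 2.422
Arc 4: start y=0.000, vy=2.422 → t=0.484, apex=0.293, x_land=48.077, impact vy=-2.422
  bounce: vy ← 0.49·2.422 = 1.187
Arc 5: start y=0.000, vy=1.187 → t=0.237, apex=0.070, x_land=49.929, impact vy=-1.187
  bounce: vy ← 0.49·1.187 = 0.582
Arc 6: start y=0.000, vy=0.582 → t=0.116, apex=0.017, x_land=50.836, impact vy=-0.582
  bounce: vy ← 0.49·0.582 = 0.285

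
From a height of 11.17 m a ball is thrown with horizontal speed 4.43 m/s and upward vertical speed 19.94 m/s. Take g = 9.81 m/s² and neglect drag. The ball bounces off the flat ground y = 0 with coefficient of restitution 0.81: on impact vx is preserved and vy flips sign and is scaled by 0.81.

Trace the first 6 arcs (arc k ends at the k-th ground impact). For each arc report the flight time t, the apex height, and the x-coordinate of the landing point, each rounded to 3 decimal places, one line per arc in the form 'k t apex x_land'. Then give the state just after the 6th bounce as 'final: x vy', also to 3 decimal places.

1 4.564 31.435 20.219
2 4.101 20.625 38.387
3 3.322 13.532 53.103
4 2.691 8.878 65.023
5 2.180 5.825 74.679
6 1.765 3.822 82.499
final: 82.499 7.014

Arc 1: start y=11.170, vy=19.940 → t=4.564, apex=31.435, x_land=20.219, impact vy=-24.835
  bounce: vy ← 0.81·24.835 = 20.116
Arc 2: start y=0.000, vy=20.116 → t=4.101, apex=20.625, x_land=38.387, impact vy=-20.116
  bounce: vy ← 0.81·20.116 = 16.294
Arc 3: start y=0.000, vy=16.294 → t=3.322, apex=13.532, x_land=53.103, impact vy=-16.294
  bounce: vy ← 0.81·16.294 = 13.198
Arc 4: start y=0.000, vy=13.198 → t=2.691, apex=8.878, x_land=65.023, impact vy=-13.198
  bounce: vy ← 0.81·13.198 = 10.690
Arc 5: start y=0.000, vy=10.690 → t=2.180, apex=5.825, x_land=74.679, impact vy=-10.690
  bounce: vy ← 0.81·10.690 = 8.659
Arc 6: start y=0.000, vy=8.659 → t=1.765, apex=3.822, x_land=82.499, impact vy=-8.659
  bounce: vy ← 0.81·8.659 = 7.014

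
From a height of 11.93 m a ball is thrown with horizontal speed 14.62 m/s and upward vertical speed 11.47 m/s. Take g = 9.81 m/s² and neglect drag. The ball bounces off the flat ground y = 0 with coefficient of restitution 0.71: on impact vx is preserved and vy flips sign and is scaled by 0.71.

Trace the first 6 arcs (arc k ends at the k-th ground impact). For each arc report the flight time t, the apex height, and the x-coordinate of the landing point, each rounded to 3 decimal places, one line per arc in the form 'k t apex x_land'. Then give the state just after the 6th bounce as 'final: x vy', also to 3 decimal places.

1 3.118 18.635 45.591
2 2.768 9.394 86.056
3 1.965 4.736 114.787
4 1.395 2.387 135.186
5 0.991 1.203 149.669
6 0.703 0.607 159.952
final: 159.952 2.449

Arc 1: start y=11.930, vy=11.470 → t=3.118, apex=18.635, x_land=45.591, impact vy=-19.121
  bounce: vy ← 0.71·19.121 = 13.576
Arc 2: start y=0.000, vy=13.576 → t=2.768, apex=9.394, x_land=86.056, impact vy=-13.576
  bounce: vy ← 0.71·13.576 = 9.639
Arc 3: start y=0.000, vy=9.639 → t=1.965, apex=4.736, x_land=114.787, impact vy=-9.639
  bounce: vy ← 0.71·9.639 = 6.844
Arc 4: start y=0.000, vy=6.844 → t=1.395, apex=2.387, x_land=135.186, impact vy=-6.844
  bounce: vy ← 0.71·6.844 = 4.859
Arc 5: start y=0.000, vy=4.859 → t=0.991, apex=1.203, x_land=149.669, impact vy=-4.859
  bounce: vy ← 0.71·4.859 = 3.450
Arc 6: start y=0.000, vy=3.450 → t=0.703, apex=0.607, x_land=159.952, impact vy=-3.450
  bounce: vy ← 0.71·3.450 = 2.449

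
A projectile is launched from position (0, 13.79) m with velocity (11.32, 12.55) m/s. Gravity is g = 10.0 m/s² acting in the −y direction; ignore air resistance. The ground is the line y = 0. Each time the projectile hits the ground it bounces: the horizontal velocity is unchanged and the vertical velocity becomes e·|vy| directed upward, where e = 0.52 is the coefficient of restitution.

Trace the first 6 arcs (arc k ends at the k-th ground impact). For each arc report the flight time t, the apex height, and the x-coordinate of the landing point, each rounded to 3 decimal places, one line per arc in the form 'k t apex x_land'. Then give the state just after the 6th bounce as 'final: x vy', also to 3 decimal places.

1 3.337 21.665 37.770
2 2.165 5.858 62.276
3 1.126 1.584 75.020
4 0.585 0.428 81.646
5 0.304 0.116 85.092
6 0.158 0.031 86.884
final: 86.884 0.412

Arc 1: start y=13.790, vy=12.550 → t=3.337, apex=21.665, x_land=37.770, impact vy=-20.816
  bounce: vy ← 0.52·20.816 = 10.824
Arc 2: start y=0.000, vy=10.824 → t=2.165, apex=5.858, x_land=62.276, impact vy=-10.824
  bounce: vy ← 0.52·10.824 = 5.629
Arc 3: start y=0.000, vy=5.629 → t=1.126, apex=1.584, x_land=75.020, impact vy=-5.629
  bounce: vy ← 0.52·5.629 = 2.927
Arc 4: start y=0.000, vy=2.927 → t=0.585, apex=0.428, x_land=81.646, impact vy=-2.927
  bounce: vy ← 0.52·2.927 = 1.522
Arc 5: start y=0.000, vy=1.522 → t=0.304, apex=0.116, x_land=85.092, impact vy=-1.522
  bounce: vy ← 0.52·1.522 = 0.791
Arc 6: start y=0.000, vy=0.791 → t=0.158, apex=0.031, x_land=86.884, impact vy=-0.791
  bounce: vy ← 0.52·0.791 = 0.412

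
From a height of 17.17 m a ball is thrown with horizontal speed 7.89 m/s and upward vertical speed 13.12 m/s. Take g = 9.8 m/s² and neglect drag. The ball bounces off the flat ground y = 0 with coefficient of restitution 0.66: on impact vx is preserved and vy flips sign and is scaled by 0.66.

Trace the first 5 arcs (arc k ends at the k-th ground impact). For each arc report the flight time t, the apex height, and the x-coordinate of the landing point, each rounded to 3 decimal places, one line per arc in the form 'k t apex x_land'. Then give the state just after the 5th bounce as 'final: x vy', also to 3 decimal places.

1 3.640 25.952 28.721
2 3.038 11.305 52.689
3 2.005 4.924 68.509
4 1.323 2.145 78.949
5 0.873 0.934 85.840
final: 85.840 2.824

Arc 1: start y=17.170, vy=13.120 → t=3.640, apex=25.952, x_land=28.721, impact vy=-22.554
  bounce: vy ← 0.66·22.554 = 14.885
Arc 2: start y=0.000, vy=14.885 → t=3.038, apex=11.305, x_land=52.689, impact vy=-14.885
  bounce: vy ← 0.66·14.885 = 9.824
Arc 3: start y=0.000, vy=9.824 → t=2.005, apex=4.924, x_land=68.509, impact vy=-9.824
  bounce: vy ← 0.66·9.824 = 6.484
Arc 4: start y=0.000, vy=6.484 → t=1.323, apex=2.145, x_land=78.949, impact vy=-6.484
  bounce: vy ← 0.66·6.484 = 4.279
Arc 5: start y=0.000, vy=4.279 → t=0.873, apex=0.934, x_land=85.840, impact vy=-4.279
  bounce: vy ← 0.66·4.279 = 2.824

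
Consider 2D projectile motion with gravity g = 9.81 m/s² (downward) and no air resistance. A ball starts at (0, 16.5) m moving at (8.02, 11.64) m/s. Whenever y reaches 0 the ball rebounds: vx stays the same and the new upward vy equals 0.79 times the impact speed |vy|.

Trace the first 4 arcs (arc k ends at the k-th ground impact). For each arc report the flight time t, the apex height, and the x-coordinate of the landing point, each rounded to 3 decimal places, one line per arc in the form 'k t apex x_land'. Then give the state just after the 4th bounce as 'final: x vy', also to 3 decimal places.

Arc 1: start y=16.500, vy=11.640 → t=3.371, apex=23.406, x_land=27.035, impact vy=-21.429
  bounce: vy ← 0.79·21.429 = 16.929
Arc 2: start y=0.000, vy=16.929 → t=3.451, apex=14.607, x_land=54.716, impact vy=-16.929
  bounce: vy ← 0.79·16.929 = 13.374
Arc 3: start y=0.000, vy=13.374 → t=2.727, apex=9.117, x_land=76.583, impact vy=-13.374
  bounce: vy ← 0.79·13.374 = 10.566
Arc 4: start y=0.000, vy=10.566 → t=2.154, apex=5.690, x_land=93.859, impact vy=-10.566
  bounce: vy ← 0.79·10.566 = 8.347

1 3.371 23.406 27.035
2 3.451 14.607 54.716
3 2.727 9.117 76.583
4 2.154 5.690 93.859
final: 93.859 8.347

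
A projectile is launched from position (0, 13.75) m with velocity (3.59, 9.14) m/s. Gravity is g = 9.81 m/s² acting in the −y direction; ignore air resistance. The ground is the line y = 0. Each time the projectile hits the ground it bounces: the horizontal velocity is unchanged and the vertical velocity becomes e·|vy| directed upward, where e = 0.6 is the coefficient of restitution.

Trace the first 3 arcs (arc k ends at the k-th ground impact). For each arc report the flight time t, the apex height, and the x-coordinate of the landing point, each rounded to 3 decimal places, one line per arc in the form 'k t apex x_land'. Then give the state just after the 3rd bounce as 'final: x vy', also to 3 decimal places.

Arc 1: start y=13.750, vy=9.140 → t=2.848, apex=18.008, x_land=10.224, impact vy=-18.797
  bounce: vy ← 0.6·18.797 = 11.278
Arc 2: start y=0.000, vy=11.278 → t=2.299, apex=6.483, x_land=18.478, impact vy=-11.278
  bounce: vy ← 0.6·11.278 = 6.767
Arc 3: start y=0.000, vy=6.767 → t=1.380, apex=2.334, x_land=23.431, impact vy=-6.767
  bounce: vy ← 0.6·6.767 = 4.060

1 2.848 18.008 10.224
2 2.299 6.483 18.478
3 1.380 2.334 23.431
final: 23.431 4.060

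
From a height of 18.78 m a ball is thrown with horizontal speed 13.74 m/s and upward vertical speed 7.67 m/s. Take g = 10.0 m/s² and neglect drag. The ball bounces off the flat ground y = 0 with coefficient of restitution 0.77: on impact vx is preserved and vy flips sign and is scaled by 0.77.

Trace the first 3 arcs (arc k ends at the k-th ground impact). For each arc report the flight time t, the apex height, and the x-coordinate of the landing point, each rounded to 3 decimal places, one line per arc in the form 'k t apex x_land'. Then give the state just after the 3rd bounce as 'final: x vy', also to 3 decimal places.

Arc 1: start y=18.780, vy=7.670 → t=2.851, apex=21.721, x_land=39.177, impact vy=-20.843
  bounce: vy ← 0.77·20.843 = 16.049
Arc 2: start y=0.000, vy=16.049 → t=3.210, apex=12.879, x_land=83.280, impact vy=-16.049
  bounce: vy ← 0.77·16.049 = 12.358
Arc 3: start y=0.000, vy=12.358 → t=2.472, apex=7.636, x_land=117.239, impact vy=-12.358
  bounce: vy ← 0.77·12.358 = 9.515

1 2.851 21.721 39.177
2 3.210 12.879 83.280
3 2.472 7.636 117.239
final: 117.239 9.515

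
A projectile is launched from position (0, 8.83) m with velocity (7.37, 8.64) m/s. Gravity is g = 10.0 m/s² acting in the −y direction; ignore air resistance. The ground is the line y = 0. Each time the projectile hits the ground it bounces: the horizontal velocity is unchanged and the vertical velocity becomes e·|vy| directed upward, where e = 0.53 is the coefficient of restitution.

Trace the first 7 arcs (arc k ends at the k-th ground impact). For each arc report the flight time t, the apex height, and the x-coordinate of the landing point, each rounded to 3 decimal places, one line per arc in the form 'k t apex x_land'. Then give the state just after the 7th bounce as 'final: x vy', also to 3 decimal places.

1 2.449 12.562 18.050
2 1.680 3.529 30.433
3 0.891 0.991 36.996
4 0.472 0.278 40.474
5 0.250 0.078 42.318
6 0.133 0.022 43.295
7 0.070 0.006 43.813
final: 43.813 0.186

Arc 1: start y=8.830, vy=8.640 → t=2.449, apex=12.562, x_land=18.050, impact vy=-15.851
  bounce: vy ← 0.53·15.851 = 8.401
Arc 2: start y=0.000, vy=8.401 → t=1.680, apex=3.529, x_land=30.433, impact vy=-8.401
  bounce: vy ← 0.53·8.401 = 4.453
Arc 3: start y=0.000, vy=4.453 → t=0.891, apex=0.991, x_land=36.996, impact vy=-4.453
  bounce: vy ← 0.53·4.453 = 2.360
Arc 4: start y=0.000, vy=2.360 → t=0.472, apex=0.278, x_land=40.474, impact vy=-2.360
  bounce: vy ← 0.53·2.360 = 1.251
Arc 5: start y=0.000, vy=1.251 → t=0.250, apex=0.078, x_land=42.318, impact vy=-1.251
  bounce: vy ← 0.53·1.251 = 0.663
Arc 6: start y=0.000, vy=0.663 → t=0.133, apex=0.022, x_land=43.295, impact vy=-0.663
  bounce: vy ← 0.53·0.663 = 0.351
Arc 7: start y=0.000, vy=0.351 → t=0.070, apex=0.006, x_land=43.813, impact vy=-0.351
  bounce: vy ← 0.53·0.351 = 0.186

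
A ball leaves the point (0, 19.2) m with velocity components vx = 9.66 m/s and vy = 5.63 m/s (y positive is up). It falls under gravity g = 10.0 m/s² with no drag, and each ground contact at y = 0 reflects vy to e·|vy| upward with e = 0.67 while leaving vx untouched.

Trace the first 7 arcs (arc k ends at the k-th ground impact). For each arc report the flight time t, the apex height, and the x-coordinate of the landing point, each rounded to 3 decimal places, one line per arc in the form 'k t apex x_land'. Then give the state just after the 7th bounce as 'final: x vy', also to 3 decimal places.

Arc 1: start y=19.200, vy=5.630 → t=2.602, apex=20.785, x_land=25.134, impact vy=-20.389
  bounce: vy ← 0.67·20.389 = 13.660
Arc 2: start y=0.000, vy=13.660 → t=2.732, apex=9.330, x_land=51.526, impact vy=-13.660
  bounce: vy ← 0.67·13.660 = 9.152
Arc 3: start y=0.000, vy=9.152 → t=1.830, apex=4.188, x_land=69.208, impact vy=-9.152
  bounce: vy ← 0.67·9.152 = 6.132
Arc 4: start y=0.000, vy=6.132 → t=1.226, apex=1.880, x_land=81.056, impact vy=-6.132
  bounce: vy ← 0.67·6.132 = 4.109
Arc 5: start y=0.000, vy=4.109 → t=0.822, apex=0.844, x_land=88.993, impact vy=-4.109
  bounce: vy ← 0.67·4.109 = 2.753
Arc 6: start y=0.000, vy=2.753 → t=0.551, apex=0.379, x_land=94.312, impact vy=-2.753
  bounce: vy ← 0.67·2.753 = 1.844
Arc 7: start y=0.000, vy=1.844 → t=0.369, apex=0.170, x_land=97.875, impact vy=-1.844
  bounce: vy ← 0.67·1.844 = 1.236

1 2.602 20.785 25.134
2 2.732 9.330 51.526
3 1.830 4.188 69.208
4 1.226 1.880 81.056
5 0.822 0.844 88.993
6 0.551 0.379 94.312
7 0.369 0.170 97.875
final: 97.875 1.236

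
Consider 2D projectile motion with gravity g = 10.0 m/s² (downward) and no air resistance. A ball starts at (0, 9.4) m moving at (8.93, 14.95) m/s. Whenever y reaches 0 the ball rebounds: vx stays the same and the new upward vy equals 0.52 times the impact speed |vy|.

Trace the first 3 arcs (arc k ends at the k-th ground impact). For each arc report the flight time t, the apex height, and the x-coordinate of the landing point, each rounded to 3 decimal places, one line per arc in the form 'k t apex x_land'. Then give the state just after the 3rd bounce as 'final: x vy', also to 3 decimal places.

1 3.524 20.575 31.465
2 2.110 5.564 50.305
3 1.097 1.504 60.101
final: 60.101 2.852

Arc 1: start y=9.400, vy=14.950 → t=3.524, apex=20.575, x_land=31.465, impact vy=-20.286
  bounce: vy ← 0.52·20.286 = 10.548
Arc 2: start y=0.000, vy=10.548 → t=2.110, apex=5.564, x_land=50.305, impact vy=-10.548
  bounce: vy ← 0.52·10.548 = 5.485
Arc 3: start y=0.000, vy=5.485 → t=1.097, apex=1.504, x_land=60.101, impact vy=-5.485
  bounce: vy ← 0.52·5.485 = 2.852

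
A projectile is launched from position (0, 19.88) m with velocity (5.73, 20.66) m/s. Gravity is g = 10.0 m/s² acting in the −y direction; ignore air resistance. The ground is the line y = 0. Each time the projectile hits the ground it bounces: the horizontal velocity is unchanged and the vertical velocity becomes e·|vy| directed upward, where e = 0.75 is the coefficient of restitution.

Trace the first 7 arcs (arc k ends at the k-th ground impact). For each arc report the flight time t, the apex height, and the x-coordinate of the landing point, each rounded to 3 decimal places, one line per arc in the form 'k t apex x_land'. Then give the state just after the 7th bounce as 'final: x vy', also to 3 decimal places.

1 4.937 41.222 28.291
2 4.307 23.187 52.970
3 3.230 13.043 71.479
4 2.423 7.337 85.360
5 1.817 4.127 95.772
6 1.363 2.321 103.580
7 1.022 1.306 109.437
final: 109.437 3.833

Arc 1: start y=19.880, vy=20.660 → t=4.937, apex=41.222, x_land=28.291, impact vy=-28.713
  bounce: vy ← 0.75·28.713 = 21.535
Arc 2: start y=0.000, vy=21.535 → t=4.307, apex=23.187, x_land=52.970, impact vy=-21.535
  bounce: vy ← 0.75·21.535 = 16.151
Arc 3: start y=0.000, vy=16.151 → t=3.230, apex=13.043, x_land=71.479, impact vy=-16.151
  bounce: vy ← 0.75·16.151 = 12.113
Arc 4: start y=0.000, vy=12.113 → t=2.423, apex=7.337, x_land=85.360, impact vy=-12.113
  bounce: vy ← 0.75·12.113 = 9.085
Arc 5: start y=0.000, vy=9.085 → t=1.817, apex=4.127, x_land=95.772, impact vy=-9.085
  bounce: vy ← 0.75·9.085 = 6.814
Arc 6: start y=0.000, vy=6.814 → t=1.363, apex=2.321, x_land=103.580, impact vy=-6.814
  bounce: vy ← 0.75·6.814 = 5.110
Arc 7: start y=0.000, vy=5.110 → t=1.022, apex=1.306, x_land=109.437, impact vy=-5.110
  bounce: vy ← 0.75·5.110 = 3.833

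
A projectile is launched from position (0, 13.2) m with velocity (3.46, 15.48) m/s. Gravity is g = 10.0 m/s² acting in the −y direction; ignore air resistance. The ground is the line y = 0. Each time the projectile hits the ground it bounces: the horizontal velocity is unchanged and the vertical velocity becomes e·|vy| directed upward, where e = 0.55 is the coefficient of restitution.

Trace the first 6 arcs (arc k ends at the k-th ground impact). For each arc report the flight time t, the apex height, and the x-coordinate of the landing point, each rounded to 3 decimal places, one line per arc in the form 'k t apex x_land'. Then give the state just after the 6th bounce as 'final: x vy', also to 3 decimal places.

1 3.792 25.182 13.121
2 2.469 7.617 21.662
3 1.358 2.304 26.360
4 0.747 0.697 28.944
5 0.411 0.211 30.365
6 0.226 0.064 31.146
final: 31.146 0.621

Arc 1: start y=13.200, vy=15.480 → t=3.792, apex=25.182, x_land=13.121, impact vy=-22.442
  bounce: vy ← 0.55·22.442 = 12.343
Arc 2: start y=0.000, vy=12.343 → t=2.469, apex=7.617, x_land=21.662, impact vy=-12.343
  bounce: vy ← 0.55·12.343 = 6.789
Arc 3: start y=0.000, vy=6.789 → t=1.358, apex=2.304, x_land=26.360, impact vy=-6.789
  bounce: vy ← 0.55·6.789 = 3.734
Arc 4: start y=0.000, vy=3.734 → t=0.747, apex=0.697, x_land=28.944, impact vy=-3.734
  bounce: vy ← 0.55·3.734 = 2.054
Arc 5: start y=0.000, vy=2.054 → t=0.411, apex=0.211, x_land=30.365, impact vy=-2.054
  bounce: vy ← 0.55·2.054 = 1.129
Arc 6: start y=0.000, vy=1.129 → t=0.226, apex=0.064, x_land=31.146, impact vy=-1.129
  bounce: vy ← 0.55·1.129 = 0.621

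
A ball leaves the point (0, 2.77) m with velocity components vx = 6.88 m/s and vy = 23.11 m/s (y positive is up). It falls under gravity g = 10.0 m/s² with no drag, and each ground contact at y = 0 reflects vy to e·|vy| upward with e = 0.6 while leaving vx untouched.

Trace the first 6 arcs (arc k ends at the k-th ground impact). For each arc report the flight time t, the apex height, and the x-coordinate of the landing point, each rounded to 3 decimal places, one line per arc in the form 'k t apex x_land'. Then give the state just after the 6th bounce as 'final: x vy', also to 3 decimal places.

1 4.739 29.474 32.604
2 2.913 10.610 52.648
3 1.748 3.820 64.675
4 1.049 1.375 71.891
5 0.629 0.495 76.221
6 0.378 0.178 78.819
final: 78.819 1.133

Arc 1: start y=2.770, vy=23.110 → t=4.739, apex=29.474, x_land=32.604, impact vy=-24.279
  bounce: vy ← 0.6·24.279 = 14.567
Arc 2: start y=0.000, vy=14.567 → t=2.913, apex=10.610, x_land=52.648, impact vy=-14.567
  bounce: vy ← 0.6·14.567 = 8.740
Arc 3: start y=0.000, vy=8.740 → t=1.748, apex=3.820, x_land=64.675, impact vy=-8.740
  bounce: vy ← 0.6·8.740 = 5.244
Arc 4: start y=0.000, vy=5.244 → t=1.049, apex=1.375, x_land=71.891, impact vy=-5.244
  bounce: vy ← 0.6·5.244 = 3.147
Arc 5: start y=0.000, vy=3.147 → t=0.629, apex=0.495, x_land=76.221, impact vy=-3.147
  bounce: vy ← 0.6·3.147 = 1.888
Arc 6: start y=0.000, vy=1.888 → t=0.378, apex=0.178, x_land=78.819, impact vy=-1.888
  bounce: vy ← 0.6·1.888 = 1.133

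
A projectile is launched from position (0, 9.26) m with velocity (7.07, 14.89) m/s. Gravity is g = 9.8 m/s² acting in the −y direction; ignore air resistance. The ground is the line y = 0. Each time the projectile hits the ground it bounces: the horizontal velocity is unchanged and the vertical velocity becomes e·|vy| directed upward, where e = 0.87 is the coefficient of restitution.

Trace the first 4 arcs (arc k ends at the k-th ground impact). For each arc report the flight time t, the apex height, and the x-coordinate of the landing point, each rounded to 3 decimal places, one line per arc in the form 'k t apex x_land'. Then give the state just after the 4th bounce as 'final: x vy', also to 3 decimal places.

Arc 1: start y=9.260, vy=14.890 → t=3.568, apex=20.572, x_land=25.228, impact vy=-20.080
  bounce: vy ← 0.87·20.080 = 17.470
Arc 2: start y=0.000, vy=17.470 → t=3.565, apex=15.571, x_land=50.435, impact vy=-17.470
  bounce: vy ← 0.87·17.470 = 15.199
Arc 3: start y=0.000, vy=15.199 → t=3.102, apex=11.786, x_land=72.364, impact vy=-15.199
  bounce: vy ← 0.87·15.199 = 13.223
Arc 4: start y=0.000, vy=13.223 → t=2.699, apex=8.920, x_land=91.443, impact vy=-13.223
  bounce: vy ← 0.87·13.223 = 11.504

1 3.568 20.572 25.228
2 3.565 15.571 50.435
3 3.102 11.786 72.364
4 2.699 8.920 91.443
final: 91.443 11.504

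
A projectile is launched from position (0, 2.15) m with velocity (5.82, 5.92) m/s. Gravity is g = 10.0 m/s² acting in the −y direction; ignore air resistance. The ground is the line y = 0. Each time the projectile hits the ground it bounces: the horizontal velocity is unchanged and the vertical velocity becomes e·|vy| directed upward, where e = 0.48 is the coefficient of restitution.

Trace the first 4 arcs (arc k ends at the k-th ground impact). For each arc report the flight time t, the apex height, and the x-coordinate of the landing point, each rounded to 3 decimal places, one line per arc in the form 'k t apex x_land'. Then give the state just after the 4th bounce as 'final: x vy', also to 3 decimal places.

Arc 1: start y=2.150, vy=5.920 → t=1.475, apex=3.902, x_land=8.587, impact vy=-8.834
  bounce: vy ← 0.48·8.834 = 4.241
Arc 2: start y=0.000, vy=4.241 → t=0.848, apex=0.899, x_land=13.523, impact vy=-4.241
  bounce: vy ← 0.48·4.241 = 2.035
Arc 3: start y=0.000, vy=2.035 → t=0.407, apex=0.207, x_land=15.892, impact vy=-2.035
  bounce: vy ← 0.48·2.035 = 0.977
Arc 4: start y=0.000, vy=0.977 → t=0.195, apex=0.048, x_land=17.030, impact vy=-0.977
  bounce: vy ← 0.48·0.977 = 0.469

1 1.475 3.902 8.587
2 0.848 0.899 13.523
3 0.407 0.207 15.892
4 0.195 0.048 17.030
final: 17.030 0.469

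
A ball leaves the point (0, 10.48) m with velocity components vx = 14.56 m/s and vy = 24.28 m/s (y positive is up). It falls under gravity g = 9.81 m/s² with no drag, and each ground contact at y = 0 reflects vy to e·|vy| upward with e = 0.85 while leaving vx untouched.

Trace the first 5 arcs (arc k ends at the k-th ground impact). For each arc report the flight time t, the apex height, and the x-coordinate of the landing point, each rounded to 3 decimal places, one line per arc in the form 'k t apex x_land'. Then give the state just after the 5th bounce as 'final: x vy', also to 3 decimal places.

Arc 1: start y=10.480, vy=24.280 → t=5.349, apex=40.527, x_land=77.888, impact vy=-28.198
  bounce: vy ← 0.85·28.198 = 23.968
Arc 2: start y=0.000, vy=23.968 → t=4.887, apex=29.281, x_land=149.036, impact vy=-23.968
  bounce: vy ← 0.85·23.968 = 20.373
Arc 3: start y=0.000, vy=20.373 → t=4.154, apex=21.155, x_land=209.512, impact vy=-20.373
  bounce: vy ← 0.85·20.373 = 17.317
Arc 4: start y=0.000, vy=17.317 → t=3.531, apex=15.285, x_land=260.916, impact vy=-17.317
  bounce: vy ← 0.85·17.317 = 14.720
Arc 5: start y=0.000, vy=14.720 → t=3.001, apex=11.043, x_land=304.610, impact vy=-14.720
  bounce: vy ← 0.85·14.720 = 12.512

1 5.349 40.527 77.888
2 4.887 29.281 149.036
3 4.154 21.155 209.512
4 3.531 15.285 260.916
5 3.001 11.043 304.610
final: 304.610 12.512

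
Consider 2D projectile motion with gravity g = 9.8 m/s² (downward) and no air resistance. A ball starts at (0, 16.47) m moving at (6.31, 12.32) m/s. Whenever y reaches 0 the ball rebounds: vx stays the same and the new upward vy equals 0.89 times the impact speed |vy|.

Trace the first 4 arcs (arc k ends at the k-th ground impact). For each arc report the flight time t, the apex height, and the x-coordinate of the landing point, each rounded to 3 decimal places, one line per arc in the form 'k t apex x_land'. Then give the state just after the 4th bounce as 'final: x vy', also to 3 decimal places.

Arc 1: start y=16.470, vy=12.320 → t=3.480, apex=24.214, x_land=21.960, impact vy=-21.785
  bounce: vy ← 0.89·21.785 = 19.389
Arc 2: start y=0.000, vy=19.389 → t=3.957, apex=19.180, x_land=46.928, impact vy=-19.389
  bounce: vy ← 0.89·19.389 = 17.256
Arc 3: start y=0.000, vy=17.256 → t=3.522, apex=15.192, x_land=69.149, impact vy=-17.256
  bounce: vy ← 0.89·17.256 = 15.358
Arc 4: start y=0.000, vy=15.358 → t=3.134, apex=12.034, x_land=88.926, impact vy=-15.358
  bounce: vy ← 0.89·15.358 = 13.669

1 3.480 24.214 21.960
2 3.957 19.180 46.928
3 3.522 15.192 69.149
4 3.134 12.034 88.926
final: 88.926 13.669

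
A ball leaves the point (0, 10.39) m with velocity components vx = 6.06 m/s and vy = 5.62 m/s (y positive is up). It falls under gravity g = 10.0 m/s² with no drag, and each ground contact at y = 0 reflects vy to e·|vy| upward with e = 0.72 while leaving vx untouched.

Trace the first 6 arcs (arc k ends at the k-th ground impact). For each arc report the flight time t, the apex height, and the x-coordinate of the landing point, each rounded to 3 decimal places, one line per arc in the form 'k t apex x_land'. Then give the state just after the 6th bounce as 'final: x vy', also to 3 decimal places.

1 2.109 11.969 12.782
2 2.228 6.205 26.283
3 1.604 3.217 36.004
4 1.155 1.667 43.004
5 0.832 0.864 48.043
6 0.599 0.448 51.671
final: 51.671 2.155

Arc 1: start y=10.390, vy=5.620 → t=2.109, apex=11.969, x_land=12.782, impact vy=-15.472
  bounce: vy ← 0.72·15.472 = 11.140
Arc 2: start y=0.000, vy=11.140 → t=2.228, apex=6.205, x_land=26.283, impact vy=-11.140
  bounce: vy ← 0.72·11.140 = 8.021
Arc 3: start y=0.000, vy=8.021 → t=1.604, apex=3.217, x_land=36.004, impact vy=-8.021
  bounce: vy ← 0.72·8.021 = 5.775
Arc 4: start y=0.000, vy=5.775 → t=1.155, apex=1.667, x_land=43.004, impact vy=-5.775
  bounce: vy ← 0.72·5.775 = 4.158
Arc 5: start y=0.000, vy=4.158 → t=0.832, apex=0.864, x_land=48.043, impact vy=-4.158
  bounce: vy ← 0.72·4.158 = 2.994
Arc 6: start y=0.000, vy=2.994 → t=0.599, apex=0.448, x_land=51.671, impact vy=-2.994
  bounce: vy ← 0.72·2.994 = 2.155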